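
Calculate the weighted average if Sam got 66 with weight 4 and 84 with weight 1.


Weighted sum:
4 x 66 + 1 x 84 = 348
Total weight:
4 + 1 = 5
Weighted average:
348 / 5 = 69.6

69.6


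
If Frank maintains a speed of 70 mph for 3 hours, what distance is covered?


Use the formula: distance = speed x time
Speed = 70 mph, Time = 3 hours
70 x 3 = 210 miles

210 miles


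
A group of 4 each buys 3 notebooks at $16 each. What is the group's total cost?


Cost per person:
3 x $16 = $48
Group total:
4 x $48 = $192

$192


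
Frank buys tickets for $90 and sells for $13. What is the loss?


Selling price = $13
Cost price = $90
Loss = cost price - selling price:
Loss = $90 - $13 = $77

$77


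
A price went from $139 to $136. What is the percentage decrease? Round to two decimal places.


Find the absolute change:
|136 - 139| = 3
Divide by original and multiply by 100:
3 / 139 x 100 = 2.1582...% ≈ 2.16%

2.16%


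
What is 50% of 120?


Convert percentage to decimal:
50% = 0.5
Multiply:
120 x 0.5 = 60

60


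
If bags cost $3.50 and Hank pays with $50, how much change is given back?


Start with the amount paid:
$50
Subtract the price:
$50 - $3.50 = $46.50

$46.50


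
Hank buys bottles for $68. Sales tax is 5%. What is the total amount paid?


Calculate the tax:
5% of $68 = $3.40
Add tax to price:
$68 + $3.40 = $71.40

$71.40


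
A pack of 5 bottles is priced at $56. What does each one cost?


Total cost: $56
Number of items: 5
Unit price: $56 / 5 = $11.20

$11.20


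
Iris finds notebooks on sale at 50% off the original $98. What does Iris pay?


Calculate the discount amount:
50% of $98 = $49
Subtract from original:
$98 - $49 = $49

$49


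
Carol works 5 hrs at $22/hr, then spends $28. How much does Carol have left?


Calculate earnings:
5 x $22 = $110
Subtract spending:
$110 - $28 = $82

$82


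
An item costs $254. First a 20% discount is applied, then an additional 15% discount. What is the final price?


First discount:
20% of $254 = $50.80
Price after first discount:
$254 - $50.80 = $203.20
Second discount:
15% of $203.20 = $30.48
Final price:
$203.20 - $30.48 = $172.72

$172.72


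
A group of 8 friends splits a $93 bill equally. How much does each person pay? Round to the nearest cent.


Total bill: $93
Number of people: 8
Each pays: $93 / 8 = $11.625 ≈ $11.63

$11.63


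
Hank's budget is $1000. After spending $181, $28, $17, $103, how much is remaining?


Add up expenses:
$181 + $28 + $17 + $103 = $329
Subtract from budget:
$1000 - $329 = $671

$671


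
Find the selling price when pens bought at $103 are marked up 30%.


Calculate the markup amount:
30% of $103 = $30.90
Add to cost:
$103 + $30.90 = $133.90

$133.90


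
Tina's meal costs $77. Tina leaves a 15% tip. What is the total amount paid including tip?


Calculate the tip:
15% of $77 = $11.55
Add tip to meal cost:
$77 + $11.55 = $88.55

$88.55


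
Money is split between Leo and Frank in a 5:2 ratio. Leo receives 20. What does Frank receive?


Find the multiplier:
20 / 5 = 4
Apply to Frank's share:
2 x 4 = 8

8


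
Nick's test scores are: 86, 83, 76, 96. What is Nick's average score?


Add the scores:
86 + 83 + 76 + 96 = 341
Divide by the number of tests:
341 / 4 = 85.25

85.25


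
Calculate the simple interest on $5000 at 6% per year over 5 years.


Use the formula I = P x R x T / 100
P x R x T = 5000 x 6 x 5 = 150000
I = 150000 / 100 = $1500

$1500


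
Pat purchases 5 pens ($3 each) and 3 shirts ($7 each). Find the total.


Cost of pens:
5 x $3 = $15
Cost of shirts:
3 x $7 = $21
Add both:
$15 + $21 = $36

$36


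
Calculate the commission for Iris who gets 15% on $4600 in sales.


Convert rate to decimal:
15% = 0.15
Multiply by sales:
$4600 x 0.15 = $690

$690


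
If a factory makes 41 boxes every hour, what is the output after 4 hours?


Production rate: 41 boxes per hour
Time: 4 hours
Total: 41 x 4 = 164 boxes

164 boxes


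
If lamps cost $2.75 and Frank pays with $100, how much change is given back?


Start with the amount paid:
$100
Subtract the price:
$100 - $2.75 = $97.25

$97.25


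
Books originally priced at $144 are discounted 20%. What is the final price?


Calculate the discount amount:
20% of $144 = $28.80
Subtract from original:
$144 - $28.80 = $115.20

$115.20


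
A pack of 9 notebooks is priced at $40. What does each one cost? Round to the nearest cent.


Total cost: $40
Number of items: 9
Unit price: $40 / 9 = $4.4444... ≈ $4.44

$4.44


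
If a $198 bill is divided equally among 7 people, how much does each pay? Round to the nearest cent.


Total bill: $198
Number of people: 7
Each pays: $198 / 7 = $28.2857... ≈ $28.29

$28.29


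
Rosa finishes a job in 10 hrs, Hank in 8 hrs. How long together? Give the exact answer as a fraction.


Rosa's rate: 1/10 of the job per hour
Hank's rate: 1/8 of the job per hour
Combined rate: 1/10 + 1/8 = 9/40 per hour
Time = 1 / (9/40) = 40/9 hours (≈ 4.44 hours)

40/9 hours


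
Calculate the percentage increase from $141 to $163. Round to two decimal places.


Find the absolute change:
|163 - 141| = 22
Divide by original and multiply by 100:
22 / 141 x 100 = 15.6028...% ≈ 15.6%

15.6%


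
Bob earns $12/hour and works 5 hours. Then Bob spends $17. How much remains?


Calculate earnings:
5 x $12 = $60
Subtract spending:
$60 - $17 = $43

$43


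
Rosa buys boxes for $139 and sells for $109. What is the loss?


Selling price = $109
Cost price = $139
Loss = cost price - selling price:
Loss = $139 - $109 = $30

$30


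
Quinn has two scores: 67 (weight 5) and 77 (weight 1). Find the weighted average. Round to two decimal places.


Weighted sum:
5 x 67 + 1 x 77 = 412
Total weight:
5 + 1 = 6
Weighted average:
412 / 6 = 68.6666... ≈ 68.67

68.67


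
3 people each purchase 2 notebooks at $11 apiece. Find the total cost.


Cost per person:
2 x $11 = $22
Group total:
3 x $22 = $66

$66


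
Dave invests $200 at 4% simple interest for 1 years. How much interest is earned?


Use the formula I = P x R x T / 100
P x R x T = 200 x 4 x 1 = 800
I = 800 / 100 = $8

$8


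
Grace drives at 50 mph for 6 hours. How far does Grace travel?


Use the formula: distance = speed x time
Speed = 50 mph, Time = 6 hours
50 x 6 = 300 miles

300 miles


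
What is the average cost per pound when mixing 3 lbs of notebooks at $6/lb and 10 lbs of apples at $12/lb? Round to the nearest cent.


Cost of notebooks:
3 x $6 = $18
Cost of apples:
10 x $12 = $120
Total cost: $18 + $120 = $138
Total weight: 13 lbs
Average: $138 / 13 = $10.6153... ≈ $10.62/lb

$10.62/lb


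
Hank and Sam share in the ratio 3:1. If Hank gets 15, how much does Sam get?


Find the multiplier:
15 / 3 = 5
Apply to Sam's share:
1 x 5 = 5

5


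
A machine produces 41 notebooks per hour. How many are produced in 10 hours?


Production rate: 41 notebooks per hour
Time: 10 hours
Total: 41 x 10 = 410 notebooks

410 notebooks


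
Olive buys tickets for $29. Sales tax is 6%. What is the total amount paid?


Calculate the tax:
6% of $29 = $1.74
Add tax to price:
$29 + $1.74 = $30.74

$30.74


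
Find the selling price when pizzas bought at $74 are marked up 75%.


Calculate the markup amount:
75% of $74 = $55.50
Add to cost:
$74 + $55.50 = $129.50

$129.50


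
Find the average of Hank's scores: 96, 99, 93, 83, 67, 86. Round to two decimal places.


Add the scores:
96 + 99 + 93 + 83 + 67 + 86 = 524
Divide by the number of tests:
524 / 6 = 87.3333... ≈ 87.33

87.33


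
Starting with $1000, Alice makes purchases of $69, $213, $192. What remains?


Add up expenses:
$69 + $213 + $192 = $474
Subtract from budget:
$1000 - $474 = $526

$526


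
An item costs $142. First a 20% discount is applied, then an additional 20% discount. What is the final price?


First discount:
20% of $142 = $28.40
Price after first discount:
$142 - $28.40 = $113.60
Second discount:
20% of $113.60 = $22.72
Final price:
$113.60 - $22.72 = $90.88

$90.88


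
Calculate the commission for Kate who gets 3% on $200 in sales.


Convert rate to decimal:
3% = 0.03
Multiply by sales:
$200 x 0.03 = $6

$6


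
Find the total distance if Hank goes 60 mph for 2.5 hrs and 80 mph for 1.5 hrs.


Leg 1 distance:
60 x 2.5 = 150 miles
Leg 2 distance:
80 x 1.5 = 120 miles
Total distance:
150 + 120 = 270 miles

270 miles


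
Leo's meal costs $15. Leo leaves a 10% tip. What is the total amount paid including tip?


Calculate the tip:
10% of $15 = $1.50
Add tip to meal cost:
$15 + $1.50 = $16.50

$16.50


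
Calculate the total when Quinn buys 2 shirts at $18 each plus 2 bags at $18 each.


Cost of shirts:
2 x $18 = $36
Cost of bags:
2 x $18 = $36
Add both:
$36 + $36 = $72

$72


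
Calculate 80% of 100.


Convert percentage to decimal:
80% = 0.8
Multiply:
100 x 0.8 = 80

80


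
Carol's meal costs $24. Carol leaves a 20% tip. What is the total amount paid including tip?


Calculate the tip:
20% of $24 = $4.80
Add tip to meal cost:
$24 + $4.80 = $28.80

$28.80


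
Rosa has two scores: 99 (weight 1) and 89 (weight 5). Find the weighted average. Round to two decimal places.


Weighted sum:
1 x 99 + 5 x 89 = 544
Total weight:
1 + 5 = 6
Weighted average:
544 / 6 = 90.6666... ≈ 90.67

90.67


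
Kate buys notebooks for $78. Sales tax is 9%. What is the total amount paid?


Calculate the tax:
9% of $78 = $7.02
Add tax to price:
$78 + $7.02 = $85.02

$85.02


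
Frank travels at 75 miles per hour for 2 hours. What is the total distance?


Use the formula: distance = speed x time
Speed = 75 mph, Time = 2 hours
75 x 2 = 150 miles

150 miles


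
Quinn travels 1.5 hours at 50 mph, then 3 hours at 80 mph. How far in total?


Leg 1 distance:
50 x 1.5 = 75 miles
Leg 2 distance:
80 x 3 = 240 miles
Total distance:
75 + 240 = 315 miles

315 miles


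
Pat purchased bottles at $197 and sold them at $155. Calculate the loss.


Selling price = $155
Cost price = $197
Loss = cost price - selling price:
Loss = $197 - $155 = $42

$42


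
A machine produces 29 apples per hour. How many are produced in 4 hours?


Production rate: 29 apples per hour
Time: 4 hours
Total: 29 x 4 = 116 apples

116 apples


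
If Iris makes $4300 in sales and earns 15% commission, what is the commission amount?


Convert rate to decimal:
15% = 0.15
Multiply by sales:
$4300 x 0.15 = $645

$645


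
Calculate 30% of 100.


Convert percentage to decimal:
30% = 0.3
Multiply:
100 x 0.3 = 30

30


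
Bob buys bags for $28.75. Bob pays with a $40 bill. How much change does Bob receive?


Start with the amount paid:
$40
Subtract the price:
$40 - $28.75 = $11.25

$11.25


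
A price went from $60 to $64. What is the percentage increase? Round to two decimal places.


Find the absolute change:
|64 - 60| = 4
Divide by original and multiply by 100:
4 / 60 x 100 = 6.6666...% ≈ 6.67%

6.67%


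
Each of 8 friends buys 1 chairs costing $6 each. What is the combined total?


Cost per person:
1 x $6 = $6
Group total:
8 x $6 = $48

$48


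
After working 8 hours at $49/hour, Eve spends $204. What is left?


Calculate earnings:
8 x $49 = $392
Subtract spending:
$392 - $204 = $188

$188


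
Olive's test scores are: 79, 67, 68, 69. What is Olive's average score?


Add the scores:
79 + 67 + 68 + 69 = 283
Divide by the number of tests:
283 / 4 = 70.75

70.75


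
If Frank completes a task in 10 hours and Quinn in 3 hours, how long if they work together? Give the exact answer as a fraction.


Frank's rate: 1/10 of the job per hour
Quinn's rate: 1/3 of the job per hour
Combined rate: 1/10 + 1/3 = 13/30 per hour
Time = 1 / (13/30) = 30/13 hours (≈ 2.31 hours)

30/13 hours


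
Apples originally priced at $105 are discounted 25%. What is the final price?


Calculate the discount amount:
25% of $105 = $26.25
Subtract from original:
$105 - $26.25 = $78.75

$78.75


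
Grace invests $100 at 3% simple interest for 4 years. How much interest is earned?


Use the formula I = P x R x T / 100
P x R x T = 100 x 3 x 4 = 1200
I = 1200 / 100 = $12

$12


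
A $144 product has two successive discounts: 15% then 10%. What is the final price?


First discount:
15% of $144 = $21.60
Price after first discount:
$144 - $21.60 = $122.40
Second discount:
10% of $122.40 = $12.24
Final price:
$122.40 - $12.24 = $110.16

$110.16


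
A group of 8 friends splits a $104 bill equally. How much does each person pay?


Total bill: $104
Number of people: 8
Each pays: $104 / 8 = $13

$13


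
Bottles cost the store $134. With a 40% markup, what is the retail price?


Calculate the markup amount:
40% of $134 = $53.60
Add to cost:
$134 + $53.60 = $187.60

$187.60


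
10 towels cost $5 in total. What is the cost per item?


Total cost: $5
Number of items: 10
Unit price: $5 / 10 = $0.50

$0.50


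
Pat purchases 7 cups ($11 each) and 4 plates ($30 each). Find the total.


Cost of cups:
7 x $11 = $77
Cost of plates:
4 x $30 = $120
Add both:
$77 + $120 = $197

$197


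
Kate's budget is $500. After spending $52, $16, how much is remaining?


Add up expenses:
$52 + $16 = $68
Subtract from budget:
$500 - $68 = $432

$432


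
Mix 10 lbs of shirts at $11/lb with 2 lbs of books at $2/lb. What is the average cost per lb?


Cost of shirts:
10 x $11 = $110
Cost of books:
2 x $2 = $4
Total cost: $110 + $4 = $114
Total weight: 12 lbs
Average: $114 / 12 = $9.50/lb

$9.50/lb


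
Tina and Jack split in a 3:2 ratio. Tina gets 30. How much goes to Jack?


Find the multiplier:
30 / 3 = 10
Apply to Jack's share:
2 x 10 = 20

20


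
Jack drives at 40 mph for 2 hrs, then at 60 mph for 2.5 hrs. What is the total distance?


Leg 1 distance:
40 x 2 = 80 miles
Leg 2 distance:
60 x 2.5 = 150 miles
Total distance:
80 + 150 = 230 miles

230 miles


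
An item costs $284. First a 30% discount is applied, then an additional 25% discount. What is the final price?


First discount:
30% of $284 = $85.20
Price after first discount:
$284 - $85.20 = $198.80
Second discount:
25% of $198.80 = $49.70
Final price:
$198.80 - $49.70 = $149.10

$149.10


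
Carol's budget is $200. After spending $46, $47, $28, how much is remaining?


Add up expenses:
$46 + $47 + $28 = $121
Subtract from budget:
$200 - $121 = $79

$79


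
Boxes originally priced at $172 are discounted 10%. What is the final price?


Calculate the discount amount:
10% of $172 = $17.20
Subtract from original:
$172 - $17.20 = $154.80

$154.80


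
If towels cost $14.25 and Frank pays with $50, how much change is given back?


Start with the amount paid:
$50
Subtract the price:
$50 - $14.25 = $35.75

$35.75


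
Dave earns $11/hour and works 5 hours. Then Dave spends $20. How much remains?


Calculate earnings:
5 x $11 = $55
Subtract spending:
$55 - $20 = $35

$35


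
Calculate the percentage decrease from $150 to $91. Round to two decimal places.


Find the absolute change:
|91 - 150| = 59
Divide by original and multiply by 100:
59 / 150 x 100 = 39.3333...% ≈ 39.33%

39.33%


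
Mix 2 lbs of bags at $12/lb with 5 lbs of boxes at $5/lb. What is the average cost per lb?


Cost of bags:
2 x $12 = $24
Cost of boxes:
5 x $5 = $25
Total cost: $24 + $25 = $49
Total weight: 7 lbs
Average: $49 / 7 = $7/lb

$7/lb


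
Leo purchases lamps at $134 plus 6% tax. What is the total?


Calculate the tax:
6% of $134 = $8.04
Add tax to price:
$134 + $8.04 = $142.04

$142.04


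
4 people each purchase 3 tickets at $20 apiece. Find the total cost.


Cost per person:
3 x $20 = $60
Group total:
4 x $60 = $240

$240


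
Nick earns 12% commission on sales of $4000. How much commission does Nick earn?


Convert rate to decimal:
12% = 0.12
Multiply by sales:
$4000 x 0.12 = $480

$480


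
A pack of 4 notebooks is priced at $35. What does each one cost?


Total cost: $35
Number of items: 4
Unit price: $35 / 4 = $8.75

$8.75


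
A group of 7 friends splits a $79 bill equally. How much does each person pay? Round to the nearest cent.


Total bill: $79
Number of people: 7
Each pays: $79 / 7 = $11.2857... ≈ $11.29

$11.29


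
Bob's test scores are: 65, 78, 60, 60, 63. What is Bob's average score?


Add the scores:
65 + 78 + 60 + 60 + 63 = 326
Divide by the number of tests:
326 / 5 = 65.2

65.2


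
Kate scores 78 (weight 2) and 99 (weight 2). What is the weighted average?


Weighted sum:
2 x 78 + 2 x 99 = 354
Total weight:
2 + 2 = 4
Weighted average:
354 / 4 = 88.5

88.5


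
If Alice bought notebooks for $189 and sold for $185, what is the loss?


Selling price = $185
Cost price = $189
Loss = cost price - selling price:
Loss = $189 - $185 = $4

$4


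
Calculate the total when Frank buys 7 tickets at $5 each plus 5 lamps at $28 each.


Cost of tickets:
7 x $5 = $35
Cost of lamps:
5 x $28 = $140
Add both:
$35 + $140 = $175

$175


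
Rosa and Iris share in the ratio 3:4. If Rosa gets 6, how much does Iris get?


Find the multiplier:
6 / 3 = 2
Apply to Iris's share:
4 x 2 = 8

8


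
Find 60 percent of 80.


Convert percentage to decimal:
60% = 0.6
Multiply:
80 x 0.6 = 48

48


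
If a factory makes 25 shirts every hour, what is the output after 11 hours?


Production rate: 25 shirts per hour
Time: 11 hours
Total: 25 x 11 = 275 shirts

275 shirts


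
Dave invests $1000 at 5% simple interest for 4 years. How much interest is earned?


Use the formula I = P x R x T / 100
P x R x T = 1000 x 5 x 4 = 20000
I = 20000 / 100 = $200

$200


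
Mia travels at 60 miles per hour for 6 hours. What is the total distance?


Use the formula: distance = speed x time
Speed = 60 mph, Time = 6 hours
60 x 6 = 360 miles

360 miles


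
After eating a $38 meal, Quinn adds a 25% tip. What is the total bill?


Calculate the tip:
25% of $38 = $9.50
Add tip to meal cost:
$38 + $9.50 = $47.50

$47.50


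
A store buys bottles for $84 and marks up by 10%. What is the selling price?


Calculate the markup amount:
10% of $84 = $8.40
Add to cost:
$84 + $8.40 = $92.40

$92.40


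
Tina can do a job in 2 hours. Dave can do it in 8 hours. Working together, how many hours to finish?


Tina's rate: 1/2 of the job per hour
Dave's rate: 1/8 of the job per hour
Combined rate: 1/2 + 1/8 = 5/8 per hour
Time = 1 / (5/8) = 8/5 = 1.6 hours

1.6 hours


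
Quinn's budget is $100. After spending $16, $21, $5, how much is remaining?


Add up expenses:
$16 + $21 + $5 = $42
Subtract from budget:
$100 - $42 = $58

$58


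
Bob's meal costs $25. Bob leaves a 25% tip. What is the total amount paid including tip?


Calculate the tip:
25% of $25 = $6.25
Add tip to meal cost:
$25 + $6.25 = $31.25

$31.25


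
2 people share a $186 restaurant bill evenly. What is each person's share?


Total bill: $186
Number of people: 2
Each pays: $186 / 2 = $93

$93


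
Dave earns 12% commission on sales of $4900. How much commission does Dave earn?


Convert rate to decimal:
12% = 0.12
Multiply by sales:
$4900 x 0.12 = $588

$588


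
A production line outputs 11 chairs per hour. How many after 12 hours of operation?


Production rate: 11 chairs per hour
Time: 12 hours
Total: 11 x 12 = 132 chairs

132 chairs


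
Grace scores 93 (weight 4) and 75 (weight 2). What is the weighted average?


Weighted sum:
4 x 93 + 2 x 75 = 522
Total weight:
4 + 2 = 6
Weighted average:
522 / 6 = 87

87


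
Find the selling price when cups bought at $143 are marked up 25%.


Calculate the markup amount:
25% of $143 = $35.75
Add to cost:
$143 + $35.75 = $178.75

$178.75


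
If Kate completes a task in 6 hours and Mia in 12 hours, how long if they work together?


Kate's rate: 1/6 of the job per hour
Mia's rate: 1/12 of the job per hour
Combined rate: 1/6 + 1/12 = 1/4 per hour
Time = 1 / (1/4) = 4 hours

4 hours


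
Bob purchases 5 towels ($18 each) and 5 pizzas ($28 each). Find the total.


Cost of towels:
5 x $18 = $90
Cost of pizzas:
5 x $28 = $140
Add both:
$90 + $140 = $230

$230


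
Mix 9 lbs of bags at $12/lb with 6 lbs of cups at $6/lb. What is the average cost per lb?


Cost of bags:
9 x $12 = $108
Cost of cups:
6 x $6 = $36
Total cost: $108 + $36 = $144
Total weight: 15 lbs
Average: $144 / 15 = $9.60/lb

$9.60/lb


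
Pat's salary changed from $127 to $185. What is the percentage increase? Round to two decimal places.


Find the absolute change:
|185 - 127| = 58
Divide by original and multiply by 100:
58 / 127 x 100 = 45.6692...% ≈ 45.67%

45.67%


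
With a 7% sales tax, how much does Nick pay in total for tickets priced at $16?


Calculate the tax:
7% of $16 = $1.12
Add tax to price:
$16 + $1.12 = $17.12

$17.12


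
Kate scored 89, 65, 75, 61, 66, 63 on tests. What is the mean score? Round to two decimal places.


Add the scores:
89 + 65 + 75 + 61 + 66 + 63 = 419
Divide by the number of tests:
419 / 6 = 69.8333... ≈ 69.83

69.83


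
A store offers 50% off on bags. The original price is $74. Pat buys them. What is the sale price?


Calculate the discount amount:
50% of $74 = $37
Subtract from original:
$74 - $37 = $37

$37


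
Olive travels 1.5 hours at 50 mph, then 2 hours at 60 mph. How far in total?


Leg 1 distance:
50 x 1.5 = 75 miles
Leg 2 distance:
60 x 2 = 120 miles
Total distance:
75 + 120 = 195 miles

195 miles


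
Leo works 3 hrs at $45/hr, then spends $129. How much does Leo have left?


Calculate earnings:
3 x $45 = $135
Subtract spending:
$135 - $129 = $6

$6


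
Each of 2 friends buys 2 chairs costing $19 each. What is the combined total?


Cost per person:
2 x $19 = $38
Group total:
2 x $38 = $76

$76


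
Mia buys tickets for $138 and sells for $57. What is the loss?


Selling price = $57
Cost price = $138
Loss = cost price - selling price:
Loss = $138 - $57 = $81

$81


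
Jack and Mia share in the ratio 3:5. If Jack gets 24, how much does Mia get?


Find the multiplier:
24 / 3 = 8
Apply to Mia's share:
5 x 8 = 40

40


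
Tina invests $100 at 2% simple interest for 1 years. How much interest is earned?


Use the formula I = P x R x T / 100
P x R x T = 100 x 2 x 1 = 200
I = 200 / 100 = $2

$2


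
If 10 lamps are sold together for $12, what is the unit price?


Total cost: $12
Number of items: 10
Unit price: $12 / 10 = $1.20

$1.20


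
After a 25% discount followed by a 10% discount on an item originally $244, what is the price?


First discount:
25% of $244 = $61
Price after first discount:
$244 - $61 = $183
Second discount:
10% of $183 = $18.30
Final price:
$183 - $18.30 = $164.70

$164.70


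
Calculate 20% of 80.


Convert percentage to decimal:
20% = 0.2
Multiply:
80 x 0.2 = 16

16


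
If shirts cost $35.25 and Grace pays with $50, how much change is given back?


Start with the amount paid:
$50
Subtract the price:
$50 - $35.25 = $14.75

$14.75


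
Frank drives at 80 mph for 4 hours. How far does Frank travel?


Use the formula: distance = speed x time
Speed = 80 mph, Time = 4 hours
80 x 4 = 320 miles

320 miles


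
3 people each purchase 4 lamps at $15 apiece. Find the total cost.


Cost per person:
4 x $15 = $60
Group total:
3 x $60 = $180

$180


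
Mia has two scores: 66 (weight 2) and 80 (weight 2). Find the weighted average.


Weighted sum:
2 x 66 + 2 x 80 = 292
Total weight:
2 + 2 = 4
Weighted average:
292 / 4 = 73

73


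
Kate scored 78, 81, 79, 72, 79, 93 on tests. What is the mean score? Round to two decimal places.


Add the scores:
78 + 81 + 79 + 72 + 79 + 93 = 482
Divide by the number of tests:
482 / 6 = 80.3333... ≈ 80.33

80.33


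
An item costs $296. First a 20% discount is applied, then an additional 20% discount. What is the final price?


First discount:
20% of $296 = $59.20
Price after first discount:
$296 - $59.20 = $236.80
Second discount:
20% of $236.80 = $47.36
Final price:
$236.80 - $47.36 = $189.44

$189.44


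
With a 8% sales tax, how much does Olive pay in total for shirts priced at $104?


Calculate the tax:
8% of $104 = $8.32
Add tax to price:
$104 + $8.32 = $112.32

$112.32


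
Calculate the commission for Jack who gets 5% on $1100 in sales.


Convert rate to decimal:
5% = 0.05
Multiply by sales:
$1100 x 0.05 = $55

$55


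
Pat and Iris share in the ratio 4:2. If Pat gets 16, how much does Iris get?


Find the multiplier:
16 / 4 = 4
Apply to Iris's share:
2 x 4 = 8

8


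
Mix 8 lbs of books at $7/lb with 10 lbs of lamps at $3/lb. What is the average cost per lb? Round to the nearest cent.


Cost of books:
8 x $7 = $56
Cost of lamps:
10 x $3 = $30
Total cost: $56 + $30 = $86
Total weight: 18 lbs
Average: $86 / 18 = $4.7777... ≈ $4.78/lb

$4.78/lb


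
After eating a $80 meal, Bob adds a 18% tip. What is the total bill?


Calculate the tip:
18% of $80 = $14.40
Add tip to meal cost:
$80 + $14.40 = $94.40

$94.40


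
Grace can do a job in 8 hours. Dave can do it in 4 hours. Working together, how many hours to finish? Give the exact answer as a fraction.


Grace's rate: 1/8 of the job per hour
Dave's rate: 1/4 of the job per hour
Combined rate: 1/8 + 1/4 = 3/8 per hour
Time = 1 / (3/8) = 8/3 hours (≈ 2.67 hours)

8/3 hours


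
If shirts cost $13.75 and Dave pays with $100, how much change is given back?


Start with the amount paid:
$100
Subtract the price:
$100 - $13.75 = $86.25

$86.25


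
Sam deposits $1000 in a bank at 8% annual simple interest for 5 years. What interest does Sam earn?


Use the formula I = P x R x T / 100
P x R x T = 1000 x 8 x 5 = 40000
I = 40000 / 100 = $400

$400


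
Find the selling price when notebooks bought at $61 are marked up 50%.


Calculate the markup amount:
50% of $61 = $30.50
Add to cost:
$61 + $30.50 = $91.50

$91.50


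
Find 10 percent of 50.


Convert percentage to decimal:
10% = 0.1
Multiply:
50 x 0.1 = 5

5


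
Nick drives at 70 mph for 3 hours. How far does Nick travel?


Use the formula: distance = speed x time
Speed = 70 mph, Time = 3 hours
70 x 3 = 210 miles

210 miles


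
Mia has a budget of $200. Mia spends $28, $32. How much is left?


Add up expenses:
$28 + $32 = $60
Subtract from budget:
$200 - $60 = $140

$140


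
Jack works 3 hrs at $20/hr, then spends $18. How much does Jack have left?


Calculate earnings:
3 x $20 = $60
Subtract spending:
$60 - $18 = $42

$42


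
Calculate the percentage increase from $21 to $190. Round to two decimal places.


Find the absolute change:
|190 - 21| = 169
Divide by original and multiply by 100:
169 / 21 x 100 = 804.7619...% ≈ 804.76%

804.76%


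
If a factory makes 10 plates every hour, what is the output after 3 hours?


Production rate: 10 plates per hour
Time: 3 hours
Total: 10 x 3 = 30 plates

30 plates


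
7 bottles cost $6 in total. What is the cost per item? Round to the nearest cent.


Total cost: $6
Number of items: 7
Unit price: $6 / 7 = $0.8571... ≈ $0.86

$0.86


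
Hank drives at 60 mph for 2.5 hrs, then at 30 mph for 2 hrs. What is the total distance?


Leg 1 distance:
60 x 2.5 = 150 miles
Leg 2 distance:
30 x 2 = 60 miles
Total distance:
150 + 60 = 210 miles

210 miles


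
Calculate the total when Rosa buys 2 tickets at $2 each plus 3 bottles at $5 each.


Cost of tickets:
2 x $2 = $4
Cost of bottles:
3 x $5 = $15
Add both:
$4 + $15 = $19

$19


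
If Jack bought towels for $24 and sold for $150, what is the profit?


Selling price = $150
Cost price = $24
Profit = selling price - cost price:
Profit = $150 - $24 = $126

$126


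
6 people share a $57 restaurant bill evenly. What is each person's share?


Total bill: $57
Number of people: 6
Each pays: $57 / 6 = $9.50

$9.50


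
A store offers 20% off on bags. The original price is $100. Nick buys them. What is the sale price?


Calculate the discount amount:
20% of $100 = $20
Subtract from original:
$100 - $20 = $80

$80


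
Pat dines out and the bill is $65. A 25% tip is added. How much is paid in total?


Calculate the tip:
25% of $65 = $16.25
Add tip to meal cost:
$65 + $16.25 = $81.25

$81.25


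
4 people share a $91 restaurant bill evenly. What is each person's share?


Total bill: $91
Number of people: 4
Each pays: $91 / 4 = $22.75

$22.75


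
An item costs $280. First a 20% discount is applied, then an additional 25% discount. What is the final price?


First discount:
20% of $280 = $56
Price after first discount:
$280 - $56 = $224
Second discount:
25% of $224 = $56
Final price:
$224 - $56 = $168

$168


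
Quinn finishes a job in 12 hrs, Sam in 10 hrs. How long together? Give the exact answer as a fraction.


Quinn's rate: 1/12 of the job per hour
Sam's rate: 1/10 of the job per hour
Combined rate: 1/12 + 1/10 = 11/60 per hour
Time = 1 / (11/60) = 60/11 hours (≈ 5.45 hours)

60/11 hours


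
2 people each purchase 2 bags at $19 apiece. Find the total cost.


Cost per person:
2 x $19 = $38
Group total:
2 x $38 = $76

$76


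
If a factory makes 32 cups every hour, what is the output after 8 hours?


Production rate: 32 cups per hour
Time: 8 hours
Total: 32 x 8 = 256 cups

256 cups


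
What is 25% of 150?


Convert percentage to decimal:
25% = 0.25
Multiply:
150 x 0.25 = 37.5

37.5


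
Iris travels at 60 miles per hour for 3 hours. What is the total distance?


Use the formula: distance = speed x time
Speed = 60 mph, Time = 3 hours
60 x 3 = 180 miles

180 miles


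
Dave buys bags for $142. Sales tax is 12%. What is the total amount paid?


Calculate the tax:
12% of $142 = $17.04
Add tax to price:
$142 + $17.04 = $159.04

$159.04


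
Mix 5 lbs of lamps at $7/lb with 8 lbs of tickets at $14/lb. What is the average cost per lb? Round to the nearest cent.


Cost of lamps:
5 x $7 = $35
Cost of tickets:
8 x $14 = $112
Total cost: $35 + $112 = $147
Total weight: 13 lbs
Average: $147 / 13 = $11.3076... ≈ $11.31/lb

$11.31/lb


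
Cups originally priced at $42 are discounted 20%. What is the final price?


Calculate the discount amount:
20% of $42 = $8.40
Subtract from original:
$42 - $8.40 = $33.60

$33.60


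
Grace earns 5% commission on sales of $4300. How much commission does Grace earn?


Convert rate to decimal:
5% = 0.05
Multiply by sales:
$4300 x 0.05 = $215

$215


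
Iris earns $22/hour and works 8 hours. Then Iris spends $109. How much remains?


Calculate earnings:
8 x $22 = $176
Subtract spending:
$176 - $109 = $67

$67


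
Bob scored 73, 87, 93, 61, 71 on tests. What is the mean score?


Add the scores:
73 + 87 + 93 + 61 + 71 = 385
Divide by the number of tests:
385 / 5 = 77

77


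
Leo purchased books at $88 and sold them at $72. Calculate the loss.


Selling price = $72
Cost price = $88
Loss = cost price - selling price:
Loss = $88 - $72 = $16

$16


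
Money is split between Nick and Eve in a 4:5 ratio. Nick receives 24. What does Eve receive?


Find the multiplier:
24 / 4 = 6
Apply to Eve's share:
5 x 6 = 30

30


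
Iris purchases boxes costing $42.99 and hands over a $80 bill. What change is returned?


Start with the amount paid:
$80
Subtract the price:
$80 - $42.99 = $37.01

$37.01


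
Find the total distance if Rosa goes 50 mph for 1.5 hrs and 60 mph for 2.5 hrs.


Leg 1 distance:
50 x 1.5 = 75 miles
Leg 2 distance:
60 x 2.5 = 150 miles
Total distance:
75 + 150 = 225 miles

225 miles


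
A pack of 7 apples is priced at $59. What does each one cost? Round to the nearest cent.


Total cost: $59
Number of items: 7
Unit price: $59 / 7 = $8.4285... ≈ $8.43

$8.43


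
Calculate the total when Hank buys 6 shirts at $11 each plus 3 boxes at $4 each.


Cost of shirts:
6 x $11 = $66
Cost of boxes:
3 x $4 = $12
Add both:
$66 + $12 = $78

$78


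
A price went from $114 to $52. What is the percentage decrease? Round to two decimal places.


Find the absolute change:
|52 - 114| = 62
Divide by original and multiply by 100:
62 / 114 x 100 = 54.3859...% ≈ 54.39%

54.39%


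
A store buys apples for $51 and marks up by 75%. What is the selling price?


Calculate the markup amount:
75% of $51 = $38.25
Add to cost:
$51 + $38.25 = $89.25

$89.25


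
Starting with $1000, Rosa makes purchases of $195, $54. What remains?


Add up expenses:
$195 + $54 = $249
Subtract from budget:
$1000 - $249 = $751

$751


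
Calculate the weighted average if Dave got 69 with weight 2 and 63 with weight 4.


Weighted sum:
2 x 69 + 4 x 63 = 390
Total weight:
2 + 4 = 6
Weighted average:
390 / 6 = 65

65


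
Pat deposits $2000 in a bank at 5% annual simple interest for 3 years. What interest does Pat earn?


Use the formula I = P x R x T / 100
P x R x T = 2000 x 5 x 3 = 30000
I = 30000 / 100 = $300

$300


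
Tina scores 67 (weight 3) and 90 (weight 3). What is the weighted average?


Weighted sum:
3 x 67 + 3 x 90 = 471
Total weight:
3 + 3 = 6
Weighted average:
471 / 6 = 78.5

78.5


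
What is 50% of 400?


Convert percentage to decimal:
50% = 0.5
Multiply:
400 x 0.5 = 200

200


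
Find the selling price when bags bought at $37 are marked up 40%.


Calculate the markup amount:
40% of $37 = $14.80
Add to cost:
$37 + $14.80 = $51.80

$51.80


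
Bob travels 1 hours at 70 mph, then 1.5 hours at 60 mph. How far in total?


Leg 1 distance:
70 x 1 = 70 miles
Leg 2 distance:
60 x 1.5 = 90 miles
Total distance:
70 + 90 = 160 miles

160 miles


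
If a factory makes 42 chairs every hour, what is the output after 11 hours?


Production rate: 42 chairs per hour
Time: 11 hours
Total: 42 x 11 = 462 chairs

462 chairs


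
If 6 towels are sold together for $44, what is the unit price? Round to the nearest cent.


Total cost: $44
Number of items: 6
Unit price: $44 / 6 = $7.3333... ≈ $7.33

$7.33


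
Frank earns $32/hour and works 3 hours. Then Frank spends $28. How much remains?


Calculate earnings:
3 x $32 = $96
Subtract spending:
$96 - $28 = $68

$68


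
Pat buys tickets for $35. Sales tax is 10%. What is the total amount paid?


Calculate the tax:
10% of $35 = $3.50
Add tax to price:
$35 + $3.50 = $38.50

$38.50


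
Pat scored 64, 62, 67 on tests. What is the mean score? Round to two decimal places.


Add the scores:
64 + 62 + 67 = 193
Divide by the number of tests:
193 / 3 = 64.3333... ≈ 64.33

64.33


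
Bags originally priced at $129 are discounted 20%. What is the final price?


Calculate the discount amount:
20% of $129 = $25.80
Subtract from original:
$129 - $25.80 = $103.20

$103.20


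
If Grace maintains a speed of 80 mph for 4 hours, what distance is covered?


Use the formula: distance = speed x time
Speed = 80 mph, Time = 4 hours
80 x 4 = 320 miles

320 miles


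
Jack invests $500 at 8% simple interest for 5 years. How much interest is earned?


Use the formula I = P x R x T / 100
P x R x T = 500 x 8 x 5 = 20000
I = 20000 / 100 = $200

$200


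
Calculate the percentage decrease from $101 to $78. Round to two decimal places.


Find the absolute change:
|78 - 101| = 23
Divide by original and multiply by 100:
23 / 101 x 100 = 22.7722...% ≈ 22.77%

22.77%


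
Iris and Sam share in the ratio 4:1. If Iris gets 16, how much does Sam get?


Find the multiplier:
16 / 4 = 4
Apply to Sam's share:
1 x 4 = 4

4


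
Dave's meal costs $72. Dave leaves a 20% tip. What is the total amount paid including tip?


Calculate the tip:
20% of $72 = $14.40
Add tip to meal cost:
$72 + $14.40 = $86.40

$86.40


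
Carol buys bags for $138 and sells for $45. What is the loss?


Selling price = $45
Cost price = $138
Loss = cost price - selling price:
Loss = $138 - $45 = $93

$93


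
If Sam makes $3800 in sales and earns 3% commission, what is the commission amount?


Convert rate to decimal:
3% = 0.03
Multiply by sales:
$3800 x 0.03 = $114

$114


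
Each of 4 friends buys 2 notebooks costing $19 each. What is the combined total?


Cost per person:
2 x $19 = $38
Group total:
4 x $38 = $152

$152


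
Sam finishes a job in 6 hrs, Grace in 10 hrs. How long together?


Sam's rate: 1/6 of the job per hour
Grace's rate: 1/10 of the job per hour
Combined rate: 1/6 + 1/10 = 4/15 per hour
Time = 1 / (4/15) = 15/4 = 3.75 hours

3.75 hours


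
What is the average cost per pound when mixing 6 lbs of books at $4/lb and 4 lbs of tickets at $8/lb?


Cost of books:
6 x $4 = $24
Cost of tickets:
4 x $8 = $32
Total cost: $24 + $32 = $56
Total weight: 10 lbs
Average: $56 / 10 = $5.60/lb

$5.60/lb


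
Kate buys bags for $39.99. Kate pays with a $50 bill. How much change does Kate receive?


Start with the amount paid:
$50
Subtract the price:
$50 - $39.99 = $10.01

$10.01


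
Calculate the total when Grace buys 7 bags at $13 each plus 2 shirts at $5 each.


Cost of bags:
7 x $13 = $91
Cost of shirts:
2 x $5 = $10
Add both:
$91 + $10 = $101

$101


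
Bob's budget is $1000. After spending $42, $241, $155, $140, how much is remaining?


Add up expenses:
$42 + $241 + $155 + $140 = $578
Subtract from budget:
$1000 - $578 = $422

$422


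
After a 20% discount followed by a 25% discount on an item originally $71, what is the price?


First discount:
20% of $71 = $14.20
Price after first discount:
$71 - $14.20 = $56.80
Second discount:
25% of $56.80 = $14.20
Final price:
$56.80 - $14.20 = $42.60

$42.60


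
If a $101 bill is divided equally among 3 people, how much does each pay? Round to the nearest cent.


Total bill: $101
Number of people: 3
Each pays: $101 / 3 = $33.6666... ≈ $33.67

$33.67


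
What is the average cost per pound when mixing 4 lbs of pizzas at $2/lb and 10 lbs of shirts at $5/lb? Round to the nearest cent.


Cost of pizzas:
4 x $2 = $8
Cost of shirts:
10 x $5 = $50
Total cost: $8 + $50 = $58
Total weight: 14 lbs
Average: $58 / 14 = $4.1428... ≈ $4.14/lb

$4.14/lb


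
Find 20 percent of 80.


Convert percentage to decimal:
20% = 0.2
Multiply:
80 x 0.2 = 16

16


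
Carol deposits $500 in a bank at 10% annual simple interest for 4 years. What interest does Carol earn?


Use the formula I = P x R x T / 100
P x R x T = 500 x 10 x 4 = 20000
I = 20000 / 100 = $200

$200


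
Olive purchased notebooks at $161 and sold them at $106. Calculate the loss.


Selling price = $106
Cost price = $161
Loss = cost price - selling price:
Loss = $161 - $106 = $55

$55


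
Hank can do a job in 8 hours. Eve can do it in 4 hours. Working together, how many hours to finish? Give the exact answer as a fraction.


Hank's rate: 1/8 of the job per hour
Eve's rate: 1/4 of the job per hour
Combined rate: 1/8 + 1/4 = 3/8 per hour
Time = 1 / (3/8) = 8/3 hours (≈ 2.67 hours)

8/3 hours


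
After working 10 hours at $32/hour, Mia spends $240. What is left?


Calculate earnings:
10 x $32 = $320
Subtract spending:
$320 - $240 = $80

$80


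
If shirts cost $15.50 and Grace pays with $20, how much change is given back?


Start with the amount paid:
$20
Subtract the price:
$20 - $15.50 = $4.50

$4.50


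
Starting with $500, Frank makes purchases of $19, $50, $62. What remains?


Add up expenses:
$19 + $50 + $62 = $131
Subtract from budget:
$500 - $131 = $369

$369


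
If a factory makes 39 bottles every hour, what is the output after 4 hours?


Production rate: 39 bottles per hour
Time: 4 hours
Total: 39 x 4 = 156 bottles

156 bottles


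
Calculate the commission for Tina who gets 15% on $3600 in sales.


Convert rate to decimal:
15% = 0.15
Multiply by sales:
$3600 x 0.15 = $540

$540
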